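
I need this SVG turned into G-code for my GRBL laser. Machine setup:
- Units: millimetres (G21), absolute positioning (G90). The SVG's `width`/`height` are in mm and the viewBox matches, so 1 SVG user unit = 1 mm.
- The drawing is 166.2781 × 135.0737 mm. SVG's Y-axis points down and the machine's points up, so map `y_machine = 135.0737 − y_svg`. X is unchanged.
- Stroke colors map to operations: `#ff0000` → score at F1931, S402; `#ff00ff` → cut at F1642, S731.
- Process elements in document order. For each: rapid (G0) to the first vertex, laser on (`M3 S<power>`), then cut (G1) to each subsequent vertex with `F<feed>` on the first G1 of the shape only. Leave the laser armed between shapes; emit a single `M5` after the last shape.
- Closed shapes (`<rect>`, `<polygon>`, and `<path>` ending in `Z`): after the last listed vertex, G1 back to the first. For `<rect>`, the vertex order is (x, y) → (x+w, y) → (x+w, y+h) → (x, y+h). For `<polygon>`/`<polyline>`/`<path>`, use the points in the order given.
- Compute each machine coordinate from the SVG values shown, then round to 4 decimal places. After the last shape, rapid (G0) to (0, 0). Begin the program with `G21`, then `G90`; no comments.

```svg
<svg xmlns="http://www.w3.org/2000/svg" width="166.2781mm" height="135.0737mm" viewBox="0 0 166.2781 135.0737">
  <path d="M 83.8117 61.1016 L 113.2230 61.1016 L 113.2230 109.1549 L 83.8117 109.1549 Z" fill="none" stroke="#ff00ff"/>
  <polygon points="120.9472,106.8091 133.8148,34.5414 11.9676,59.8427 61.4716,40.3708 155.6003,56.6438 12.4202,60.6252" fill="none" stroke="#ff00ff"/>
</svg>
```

Since the viewBox matches the mm dimensions, user units are millimetres directly. The only transform is the Y-flip y_m = 135.0737 − y_svg.

Shape 1 is a rectangle drawn with `<path>`. Its stroke #ff00ff means cut at S731, F1642. After flipping Y the toolpath is (83.8117,73.9721) → (113.2230,73.9721) → (113.2230,25.9188) → (83.8117,25.9188) → (83.8117,73.9721), returning to the start.

Shape 2 is a closed polygon drawn with `<polygon>`. Its stroke #ff00ff means cut at S731, F1642. After flipping Y the toolpath is (120.9472,28.2646) → (133.8148,100.5323) → (11.9676,75.2310) → (61.4716,94.7029) → (155.6003,78.4299) → (12.4202,74.4485) → (120.9472,28.2646), returning to the start.

G21
G90
G0 X83.8117 Y73.9721
M3 S731
G1 X113.2230 Y73.9721 F1642
G1 X113.2230 Y25.9188
G1 X83.8117 Y25.9188
G1 X83.8117 Y73.9721
G0 X120.9472 Y28.2646
M3 S731
G1 X133.8148 Y100.5323 F1642
G1 X11.9676 Y75.2310
G1 X61.4716 Y94.7029
G1 X155.6003 Y78.4299
G1 X12.4202 Y74.4485
G1 X120.9472 Y28.2646
M5
G0 X0.0000 Y0.0000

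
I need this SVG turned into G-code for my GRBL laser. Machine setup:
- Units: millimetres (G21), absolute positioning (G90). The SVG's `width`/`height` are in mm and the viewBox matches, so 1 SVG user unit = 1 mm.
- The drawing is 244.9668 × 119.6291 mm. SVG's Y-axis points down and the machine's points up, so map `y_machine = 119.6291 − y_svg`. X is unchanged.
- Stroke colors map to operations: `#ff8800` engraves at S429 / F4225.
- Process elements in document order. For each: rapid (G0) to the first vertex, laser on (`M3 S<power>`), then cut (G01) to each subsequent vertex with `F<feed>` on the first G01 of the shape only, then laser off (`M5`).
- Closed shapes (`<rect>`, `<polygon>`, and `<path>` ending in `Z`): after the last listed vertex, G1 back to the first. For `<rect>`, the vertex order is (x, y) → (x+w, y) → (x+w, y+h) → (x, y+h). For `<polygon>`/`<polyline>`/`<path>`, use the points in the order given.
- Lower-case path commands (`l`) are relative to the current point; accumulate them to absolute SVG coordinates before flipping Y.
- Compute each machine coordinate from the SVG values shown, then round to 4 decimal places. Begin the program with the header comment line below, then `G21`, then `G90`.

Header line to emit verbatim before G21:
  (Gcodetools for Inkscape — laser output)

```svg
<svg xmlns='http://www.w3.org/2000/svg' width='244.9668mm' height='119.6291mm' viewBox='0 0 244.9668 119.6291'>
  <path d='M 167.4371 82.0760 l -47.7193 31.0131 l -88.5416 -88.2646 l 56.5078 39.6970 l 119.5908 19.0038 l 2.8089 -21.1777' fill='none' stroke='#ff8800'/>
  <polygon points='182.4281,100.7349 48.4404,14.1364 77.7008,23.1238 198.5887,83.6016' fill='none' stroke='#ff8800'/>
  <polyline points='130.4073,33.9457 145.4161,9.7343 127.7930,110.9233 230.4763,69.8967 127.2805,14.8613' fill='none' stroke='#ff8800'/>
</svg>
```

Since the viewBox matches the mm dimensions, user units are millimetres directly. The only transform is the Y-flip y_m = 119.6291 − y_svg.

Shape 1 is a open polyline drawn with `<path>`. Its stroke #ff8800 means engrave at S429, F4225. After flipping Y the toolpath is (167.4371,37.5531) → (119.7178,6.5400) → (31.1762,94.8046) → (87.6840,55.1076) → (207.2748,36.1038) → (210.0837,57.2815).

Shape 2 is a closed polygon drawn with `<polygon>`. Its stroke #ff8800 means engrave at S429, F4225. After flipping Y the toolpath is (182.4281,18.8942) → (48.4404,105.4927) → (77.7008,96.5053) → (198.5887,36.0275) → (182.4281,18.8942), returning to the start.

Shape 3 is a open polyline drawn with `<polyline>`. Its stroke #ff8800 means engrave at S429, F4225. After flipping Y the toolpath is (130.4073,85.6834) → (145.4161,109.8948) → (127.7930,8.7058) → (230.4763,49.7324) → (127.2805,104.7678).

(Gcodetools for Inkscape — laser output)
G21
G90
G0 X167.4371 Y37.5531
M3 S429
G01 X119.7178 Y6.5400 F4225
G01 X31.1762 Y94.8046
G01 X87.6840 Y55.1076
G01 X207.2748 Y36.1038
G01 X210.0837 Y57.2815
M5
G0 X182.4281 Y18.8942
M3 S429
G01 X48.4404 Y105.4927 F4225
G01 X77.7008 Y96.5053
G01 X198.5887 Y36.0275
G01 X182.4281 Y18.8942
M5
G0 X130.4073 Y85.6834
M3 S429
G01 X145.4161 Y109.8948 F4225
G01 X127.7930 Y8.7058
G01 X230.4763 Y49.7324
G01 X127.2805 Y104.7678
M5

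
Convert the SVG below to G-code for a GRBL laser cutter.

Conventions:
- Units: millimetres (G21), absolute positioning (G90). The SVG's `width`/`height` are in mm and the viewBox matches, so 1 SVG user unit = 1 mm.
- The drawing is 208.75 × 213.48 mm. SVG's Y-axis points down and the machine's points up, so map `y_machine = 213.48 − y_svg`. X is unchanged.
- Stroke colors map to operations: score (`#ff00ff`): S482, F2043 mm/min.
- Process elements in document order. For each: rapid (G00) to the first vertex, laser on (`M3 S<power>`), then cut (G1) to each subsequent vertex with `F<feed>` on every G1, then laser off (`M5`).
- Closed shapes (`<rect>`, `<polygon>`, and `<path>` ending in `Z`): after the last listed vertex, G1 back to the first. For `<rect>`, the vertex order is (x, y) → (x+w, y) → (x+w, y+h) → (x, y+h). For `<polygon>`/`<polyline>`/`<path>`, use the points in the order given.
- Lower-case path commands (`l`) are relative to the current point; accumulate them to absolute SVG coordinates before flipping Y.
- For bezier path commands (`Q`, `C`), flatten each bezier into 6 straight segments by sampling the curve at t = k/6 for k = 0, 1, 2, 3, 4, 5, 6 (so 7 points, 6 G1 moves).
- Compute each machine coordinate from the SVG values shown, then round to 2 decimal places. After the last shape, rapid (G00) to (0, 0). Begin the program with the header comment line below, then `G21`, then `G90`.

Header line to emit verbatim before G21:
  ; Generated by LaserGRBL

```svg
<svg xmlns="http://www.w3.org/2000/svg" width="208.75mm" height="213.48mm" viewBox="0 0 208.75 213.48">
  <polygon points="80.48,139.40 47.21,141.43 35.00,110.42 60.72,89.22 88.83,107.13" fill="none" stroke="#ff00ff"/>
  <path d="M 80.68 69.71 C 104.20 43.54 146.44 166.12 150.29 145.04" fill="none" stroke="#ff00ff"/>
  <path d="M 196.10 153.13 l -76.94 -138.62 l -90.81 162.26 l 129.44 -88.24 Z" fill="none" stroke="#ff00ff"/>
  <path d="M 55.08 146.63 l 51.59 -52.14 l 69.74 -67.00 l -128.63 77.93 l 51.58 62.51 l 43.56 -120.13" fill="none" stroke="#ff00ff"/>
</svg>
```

Since the viewBox matches the mm dimensions, user units are millimetres directly. The only transform is the Y-flip y_m = 213.48 − y_svg.

Shape 1 is a regular polygon drawn with `<polygon>`. Its stroke #ff00ff means score at S482, F2043. After flipping Y the toolpath is (80.48,74.08) → (47.21,72.05) → (35.00,103.06) → (60.72,124.26) → (88.83,106.35) → (80.48,74.08), returning to the start.

Shape 2 is a cubic bezier drawn with `<path>`. Its stroke #ff00ff means score at S482, F2043. After flipping Y the toolpath is (80.68,143.77) → (93.74,145.81) → (108.32,131.19) → (122.86,108.01) → (135.76,84.42) → (145.43,68.52) → (150.29,68.44).

Shape 3 is a closed polygon drawn with `<path>`. Its stroke #ff00ff means score at S482, F2043. After flipping Y the toolpath is (196.10,60.35) → (119.16,198.97) → (28.35,36.71) → (157.79,124.95) → (196.10,60.35), returning to the start.

Shape 4 is a open polyline drawn with `<path>`. Its stroke #ff00ff means score at S482, F2043. After flipping Y the toolpath is (55.08,66.85) → (106.67,118.99) → (176.41,185.99) → (47.78,108.06) → (99.36,45.55) → (142.92,165.68).

; Generated by LaserGRBL
G21
G90
G00 X80.48 Y74.08
M3 S482
G1 X47.21 Y72.05 F2043
G1 X35.00 Y103.06 F2043
G1 X60.72 Y124.26 F2043
G1 X88.83 Y106.35 F2043
G1 X80.48 Y74.08 F2043
M5
G00 X80.68 Y143.77
M3 S482
G1 X93.74 Y145.81 F2043
G1 X108.32 Y131.19 F2043
G1 X122.86 Y108.01 F2043
G1 X135.76 Y84.42 F2043
G1 X145.43 Y68.52 F2043
G1 X150.29 Y68.44 F2043
M5
G00 X196.10 Y60.35
M3 S482
G1 X119.16 Y198.97 F2043
G1 X28.35 Y36.71 F2043
G1 X157.79 Y124.95 F2043
G1 X196.10 Y60.35 F2043
M5
G00 X55.08 Y66.85
M3 S482
G1 X106.67 Y118.99 F2043
G1 X176.41 Y185.99 F2043
G1 X47.78 Y108.06 F2043
G1 X99.36 Y45.55 F2043
G1 X142.92 Y165.68 F2043
M5
G00 X0.00 Y0.00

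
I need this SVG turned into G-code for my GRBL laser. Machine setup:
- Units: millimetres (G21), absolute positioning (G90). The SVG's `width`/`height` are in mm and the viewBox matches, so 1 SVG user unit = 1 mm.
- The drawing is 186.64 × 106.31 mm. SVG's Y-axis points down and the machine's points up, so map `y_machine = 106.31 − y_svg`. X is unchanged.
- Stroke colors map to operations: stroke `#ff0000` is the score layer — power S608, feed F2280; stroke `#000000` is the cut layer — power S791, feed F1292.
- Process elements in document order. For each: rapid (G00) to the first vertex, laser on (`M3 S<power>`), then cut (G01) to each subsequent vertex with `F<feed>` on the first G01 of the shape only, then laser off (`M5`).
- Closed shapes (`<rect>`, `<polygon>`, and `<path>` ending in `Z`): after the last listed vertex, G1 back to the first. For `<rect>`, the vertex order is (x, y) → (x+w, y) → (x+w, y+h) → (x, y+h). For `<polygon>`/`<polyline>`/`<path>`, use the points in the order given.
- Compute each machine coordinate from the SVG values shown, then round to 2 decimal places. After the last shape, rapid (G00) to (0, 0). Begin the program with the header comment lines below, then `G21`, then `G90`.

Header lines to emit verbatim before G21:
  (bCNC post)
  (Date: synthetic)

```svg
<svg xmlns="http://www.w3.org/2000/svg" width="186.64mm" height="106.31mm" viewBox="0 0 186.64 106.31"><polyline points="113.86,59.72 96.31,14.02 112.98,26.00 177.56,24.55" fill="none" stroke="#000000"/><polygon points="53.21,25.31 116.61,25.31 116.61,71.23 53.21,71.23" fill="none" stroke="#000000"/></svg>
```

viewBox `0 0 186.64 106.31` with mm width/height → 1 unit = 1 mm. Flip: y_m = 106.31 − y_svg.

**Shape 1** — `<polyline>` open polyline, stroke `#000000` → cut (S791, F1292). Machine vertices: (113.86,46.59) → (96.31,92.29) → (112.98,80.31) → (177.56,81.76). Open path.

**Shape 2** — `<polygon>` rectangle, stroke `#000000` → cut (S791, F1292). Machine vertices: (53.21,81.00) → (116.61,81.00) → (116.61,35.08) → (53.21,35.08) → (53.21,81.00). Closed: final G1 returns to the first vertex.

(bCNC post)
(Date: synthetic)
G21
G90
G00 X113.86 Y46.59
M3 S791
G01 X96.31 Y92.29 F1292
G01 X112.98 Y80.31
G01 X177.56 Y81.76
M5
G00 X53.21 Y81.00
M3 S791
G01 X116.61 Y81.00 F1292
G01 X116.61 Y35.08
G01 X53.21 Y35.08
G01 X53.21 Y81.00
M5
G00 X0.00 Y0.00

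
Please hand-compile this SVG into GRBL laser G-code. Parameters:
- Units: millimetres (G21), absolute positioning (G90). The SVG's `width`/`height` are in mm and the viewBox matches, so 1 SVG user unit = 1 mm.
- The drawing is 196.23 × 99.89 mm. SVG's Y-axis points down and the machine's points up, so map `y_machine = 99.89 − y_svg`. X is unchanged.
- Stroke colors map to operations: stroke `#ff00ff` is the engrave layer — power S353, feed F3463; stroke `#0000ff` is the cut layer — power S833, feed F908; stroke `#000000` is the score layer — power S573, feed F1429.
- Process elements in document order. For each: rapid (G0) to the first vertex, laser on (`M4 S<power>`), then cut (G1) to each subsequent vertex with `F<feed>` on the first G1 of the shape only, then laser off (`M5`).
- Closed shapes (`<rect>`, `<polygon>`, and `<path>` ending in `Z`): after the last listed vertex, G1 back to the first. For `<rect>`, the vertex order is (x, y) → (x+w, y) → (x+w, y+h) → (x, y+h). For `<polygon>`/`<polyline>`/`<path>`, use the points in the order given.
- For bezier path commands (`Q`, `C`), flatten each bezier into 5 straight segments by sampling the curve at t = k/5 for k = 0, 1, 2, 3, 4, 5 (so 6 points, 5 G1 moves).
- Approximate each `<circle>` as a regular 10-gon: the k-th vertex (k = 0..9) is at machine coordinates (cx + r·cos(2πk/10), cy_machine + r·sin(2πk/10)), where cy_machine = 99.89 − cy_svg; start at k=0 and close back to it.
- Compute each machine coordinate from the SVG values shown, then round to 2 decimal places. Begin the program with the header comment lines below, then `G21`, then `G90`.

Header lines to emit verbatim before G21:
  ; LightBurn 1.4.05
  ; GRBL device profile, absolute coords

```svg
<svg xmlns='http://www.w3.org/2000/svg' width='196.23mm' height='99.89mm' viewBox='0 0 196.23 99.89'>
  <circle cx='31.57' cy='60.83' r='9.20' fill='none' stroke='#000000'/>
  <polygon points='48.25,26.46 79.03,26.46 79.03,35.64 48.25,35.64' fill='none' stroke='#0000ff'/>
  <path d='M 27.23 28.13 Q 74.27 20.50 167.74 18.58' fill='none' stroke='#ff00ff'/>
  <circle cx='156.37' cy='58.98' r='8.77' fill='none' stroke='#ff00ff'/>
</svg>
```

; LightBurn 1.4.05
; GRBL device profile, absolute coords
G21
G90
G0 X40.77 Y39.06
M4 S573
G1 X39.01 Y44.47 F1429
G1 X34.41 Y47.81
G1 X28.73 Y47.81
G1 X24.13 Y44.47
G1 X22.37 Y39.06
G1 X24.13 Y33.65
G1 X28.73 Y30.31
G1 X34.41 Y30.31
G1 X39.01 Y33.65
G1 X40.77 Y39.06
M5
G0 X48.25 Y73.43
M4 S833
G1 X79.03 Y73.43 F908
G1 X79.03 Y64.25
G1 X48.25 Y64.25
G1 X48.25 Y73.43
M5
G0 X27.23 Y71.76
M4 S353
G1 X47.90 Y74.58 F3463
G1 X72.29 Y76.95
G1 X100.39 Y78.86
G1 X132.21 Y80.31
G1 X167.74 Y81.31
M5
G0 X165.14 Y40.91
M4 S353
G1 X163.47 Y46.06 F3463
G1 X159.08 Y49.25
G1 X153.66 Y49.25
G1 X149.27 Y46.06
G1 X147.60 Y40.91
G1 X149.27 Y35.76
G1 X153.66 Y32.57
G1 X159.08 Y32.57
G1 X163.47 Y35.76
G1 X165.14 Y40.91
M5

viewBox `0 0 196.23 99.89` with mm width/height → 1 unit = 1 mm. Flip: y_m = 99.89 − y_svg.

**Shape 1** — `<circle>` circle, stroke `#000000` → score (S573, F1429). Machine vertices: (40.77,39.06) → (39.01,44.47) → (34.41,47.81) → (28.73,47.81) → (24.13,44.47) → (22.37,39.06) → (24.13,33.65) → (28.73,30.31) → (34.41,30.31) → (39.01,33.65) → (40.77,39.06). Closed: final G1 returns to the first vertex.

**Shape 2** — `<polygon>` rectangle, stroke `#0000ff` → cut (S833, F908). Machine vertices: (48.25,73.43) → (79.03,73.43) → (79.03,64.25) → (48.25,64.25) → (48.25,73.43). Closed: final G1 returns to the first vertex.

**Shape 3** — `<path>` quadratic bezier, stroke `#ff00ff` → engrave (S353, F3463). Control points (SVG): P0=(27.23,28.13), P1=(74.27,20.50), P2=(167.74,18.58); sampled at t=k/5. Machine vertices: (27.23,71.76) → (47.90,74.58) → (72.29,76.95) → (100.39,78.86) → (132.21,80.31) → (167.74,81.31). Open path.

**Shape 4** — `<circle>` circle, stroke `#ff00ff` → engrave (S353, F3463). Machine vertices: (165.14,40.91) → (163.47,46.06) → (159.08,49.25) → (153.66,49.25) → (149.27,46.06) → (147.60,40.91) → (149.27,35.76) → (153.66,32.57) → (159.08,32.57) → (163.47,35.76) → (165.14,40.91). Closed: final G1 returns to the first vertex.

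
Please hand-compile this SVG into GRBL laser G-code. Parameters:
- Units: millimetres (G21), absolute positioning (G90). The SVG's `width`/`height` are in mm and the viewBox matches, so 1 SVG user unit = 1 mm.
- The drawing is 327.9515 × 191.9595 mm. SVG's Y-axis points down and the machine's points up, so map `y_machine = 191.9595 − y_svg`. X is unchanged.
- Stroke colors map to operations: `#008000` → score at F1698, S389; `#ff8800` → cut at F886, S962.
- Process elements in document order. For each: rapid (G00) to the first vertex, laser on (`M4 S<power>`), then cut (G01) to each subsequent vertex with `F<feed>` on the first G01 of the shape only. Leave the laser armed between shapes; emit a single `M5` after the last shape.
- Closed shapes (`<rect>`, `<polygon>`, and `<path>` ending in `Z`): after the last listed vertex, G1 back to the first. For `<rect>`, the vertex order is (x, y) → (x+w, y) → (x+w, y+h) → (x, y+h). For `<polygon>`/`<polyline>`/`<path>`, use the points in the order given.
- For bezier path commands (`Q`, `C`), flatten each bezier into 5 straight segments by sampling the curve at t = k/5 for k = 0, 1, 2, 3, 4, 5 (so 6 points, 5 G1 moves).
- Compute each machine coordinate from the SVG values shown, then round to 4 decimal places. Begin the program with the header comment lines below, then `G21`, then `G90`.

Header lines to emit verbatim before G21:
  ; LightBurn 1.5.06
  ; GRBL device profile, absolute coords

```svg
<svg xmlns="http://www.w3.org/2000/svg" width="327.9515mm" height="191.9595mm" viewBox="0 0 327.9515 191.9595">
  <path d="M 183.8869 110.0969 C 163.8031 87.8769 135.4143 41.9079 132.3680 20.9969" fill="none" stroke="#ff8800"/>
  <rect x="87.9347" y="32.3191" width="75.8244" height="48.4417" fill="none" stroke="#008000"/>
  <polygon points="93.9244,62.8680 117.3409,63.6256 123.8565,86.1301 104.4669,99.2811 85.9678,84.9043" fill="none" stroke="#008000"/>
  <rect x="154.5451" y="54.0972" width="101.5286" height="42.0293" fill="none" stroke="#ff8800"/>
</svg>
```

1 u = 1 mm; y_m = 191.9595 − y.

[1] `<path>` cubic bezier, #ff8800→cut S962 F886: (183.8869,81.8626) → (171.1092,97.6540) → (157.9534,116.8025) → (146.0345,136.9652) → (136.9677,155.7995) → (132.3680,170.9626)

[2] `<rect>` rectangle, #008000→score S389 F1698: (87.9347,159.6404) → (163.7591,159.6404) → (163.7591,111.1987) → (87.9347,111.1987) → (87.9347,159.6404) (closed)

[3] `<polygon>` regular polygon, #008000→score S389 F1698: (93.9244,129.0915) → (117.3409,128.3339) → (123.8565,105.8294) → (104.4669,92.6784) → (85.9678,107.0552) → (93.9244,129.0915) (closed)

[4] `<rect>` rectangle, #ff8800→cut S962 F886: (154.5451,137.8623) → (256.0737,137.8623) → (256.0737,95.8330) → (154.5451,95.8330) → (154.5451,137.8623) (closed)

; LightBurn 1.5.06
; GRBL device profile, absolute coords
G21
G90
G00 X183.8869 Y81.8626
M4 S962
G01 X171.1092 Y97.6540 F886
G01 X157.9534 Y116.8025
G01 X146.0345 Y136.9652
G01 X136.9677 Y155.7995
G01 X132.3680 Y170.9626
G00 X87.9347 Y159.6404
M4 S389
G01 X163.7591 Y159.6404 F1698
G01 X163.7591 Y111.1987
G01 X87.9347 Y111.1987
G01 X87.9347 Y159.6404
G00 X93.9244 Y129.0915
M4 S389
G01 X117.3409 Y128.3339 F1698
G01 X123.8565 Y105.8294
G01 X104.4669 Y92.6784
G01 X85.9678 Y107.0552
G01 X93.9244 Y129.0915
G00 X154.5451 Y137.8623
M4 S962
G01 X256.0737 Y137.8623 F886
G01 X256.0737 Y95.8330
G01 X154.5451 Y95.8330
G01 X154.5451 Y137.8623
M5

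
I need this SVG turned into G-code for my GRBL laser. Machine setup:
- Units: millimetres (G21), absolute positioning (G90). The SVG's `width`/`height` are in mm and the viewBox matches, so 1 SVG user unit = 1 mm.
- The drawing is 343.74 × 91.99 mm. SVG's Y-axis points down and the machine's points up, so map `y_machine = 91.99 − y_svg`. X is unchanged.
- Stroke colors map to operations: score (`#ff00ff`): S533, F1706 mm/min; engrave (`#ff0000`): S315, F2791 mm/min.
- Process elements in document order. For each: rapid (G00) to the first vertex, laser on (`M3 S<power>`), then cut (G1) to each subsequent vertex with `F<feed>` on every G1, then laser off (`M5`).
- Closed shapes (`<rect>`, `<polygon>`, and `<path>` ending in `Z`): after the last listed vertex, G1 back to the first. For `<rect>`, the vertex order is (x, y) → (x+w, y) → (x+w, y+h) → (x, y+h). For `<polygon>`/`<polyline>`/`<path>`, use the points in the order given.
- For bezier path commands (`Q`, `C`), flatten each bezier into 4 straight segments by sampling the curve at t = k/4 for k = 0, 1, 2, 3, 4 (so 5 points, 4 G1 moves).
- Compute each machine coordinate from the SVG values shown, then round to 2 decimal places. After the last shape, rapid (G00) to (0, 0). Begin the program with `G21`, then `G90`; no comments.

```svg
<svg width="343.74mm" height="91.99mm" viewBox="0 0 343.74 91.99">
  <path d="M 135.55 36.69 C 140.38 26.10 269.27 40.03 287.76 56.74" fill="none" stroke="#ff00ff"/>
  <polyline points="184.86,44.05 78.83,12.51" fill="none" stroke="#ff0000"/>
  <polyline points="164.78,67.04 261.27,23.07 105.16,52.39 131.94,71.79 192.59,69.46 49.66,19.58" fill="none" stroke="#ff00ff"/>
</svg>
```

G21
G90
G00 X135.55 Y55.30
M3 S533
G1 X158.77 Y58.98 F1706
G1 X206.53 Y55.51 F1706
G1 X256.86 Y46.92 F1706
G1 X287.76 Y35.25 F1706
M5
G00 X184.86 Y47.94
M3 S315
G1 X78.83 Y79.48 F2791
M5
G00 X164.78 Y24.95
M3 S533
G1 X261.27 Y68.92 F1706
G1 X105.16 Y39.60 F1706
G1 X131.94 Y20.20 F1706
G1 X192.59 Y22.53 F1706
G1 X49.66 Y72.41 F1706
M5
G00 X0.00 Y0.00

1 u = 1 mm; y_m = 91.99 − y.

[1] `<path>` cubic bezier, #ff00ff→score S533 F1706: (135.55,55.30) → (158.77,58.98) → (206.53,55.51) → (256.86,46.92) → (287.76,35.25)

[2] `<polyline>` line segment, #ff0000→engrave S315 F2791: (184.86,47.94) → (78.83,79.48)

[3] `<polyline>` open polyline, #ff00ff→score S533 F1706: (164.78,24.95) → (261.27,68.92) → (105.16,39.60) → (131.94,20.20) → (192.59,22.53) → (49.66,72.41)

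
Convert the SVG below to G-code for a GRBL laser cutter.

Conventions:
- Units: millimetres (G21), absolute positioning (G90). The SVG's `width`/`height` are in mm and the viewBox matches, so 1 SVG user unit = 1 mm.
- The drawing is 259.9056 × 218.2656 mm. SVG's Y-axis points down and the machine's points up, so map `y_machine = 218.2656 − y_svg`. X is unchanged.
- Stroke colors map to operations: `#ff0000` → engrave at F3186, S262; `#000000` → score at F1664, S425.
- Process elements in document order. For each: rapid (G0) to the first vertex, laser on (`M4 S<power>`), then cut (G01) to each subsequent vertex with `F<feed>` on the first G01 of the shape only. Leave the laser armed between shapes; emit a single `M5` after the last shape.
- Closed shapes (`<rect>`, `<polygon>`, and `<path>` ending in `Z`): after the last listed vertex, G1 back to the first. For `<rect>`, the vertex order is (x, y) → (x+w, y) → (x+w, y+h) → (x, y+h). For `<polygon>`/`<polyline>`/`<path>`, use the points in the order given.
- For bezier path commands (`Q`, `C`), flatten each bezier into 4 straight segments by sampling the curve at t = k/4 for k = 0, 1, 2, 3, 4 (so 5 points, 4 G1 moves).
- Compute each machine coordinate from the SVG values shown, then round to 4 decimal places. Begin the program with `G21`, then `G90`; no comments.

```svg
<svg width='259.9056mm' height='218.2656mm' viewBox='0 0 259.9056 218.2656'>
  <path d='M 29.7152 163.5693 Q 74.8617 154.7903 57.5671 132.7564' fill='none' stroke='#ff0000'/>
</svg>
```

viewBox `0 0 259.9056 218.2656` with mm width/height → 1 unit = 1 mm. Flip: y_m = 218.2656 − y_svg.

**Shape 1** — `<path>` quadratic bezier, stroke `#ff0000` → engrave (S262, F3186). Control points (SVG): P0=(29.7152,163.5693), P1=(74.8617,154.7903), P2=(57.5671,132.7564); sampled at t=k/4. Machine vertices: (29.7152,54.6963) → (48.3859,59.9142) → (59.2514,66.7890) → (62.3118,75.3207) → (57.5671,85.5092). Open path.

G21
G90
G0 X29.7152 Y54.6963
M4 S262
G01 X48.3859 Y59.9142 F3186
G01 X59.2514 Y66.7890
G01 X62.3118 Y75.3207
G01 X57.5671 Y85.5092
M5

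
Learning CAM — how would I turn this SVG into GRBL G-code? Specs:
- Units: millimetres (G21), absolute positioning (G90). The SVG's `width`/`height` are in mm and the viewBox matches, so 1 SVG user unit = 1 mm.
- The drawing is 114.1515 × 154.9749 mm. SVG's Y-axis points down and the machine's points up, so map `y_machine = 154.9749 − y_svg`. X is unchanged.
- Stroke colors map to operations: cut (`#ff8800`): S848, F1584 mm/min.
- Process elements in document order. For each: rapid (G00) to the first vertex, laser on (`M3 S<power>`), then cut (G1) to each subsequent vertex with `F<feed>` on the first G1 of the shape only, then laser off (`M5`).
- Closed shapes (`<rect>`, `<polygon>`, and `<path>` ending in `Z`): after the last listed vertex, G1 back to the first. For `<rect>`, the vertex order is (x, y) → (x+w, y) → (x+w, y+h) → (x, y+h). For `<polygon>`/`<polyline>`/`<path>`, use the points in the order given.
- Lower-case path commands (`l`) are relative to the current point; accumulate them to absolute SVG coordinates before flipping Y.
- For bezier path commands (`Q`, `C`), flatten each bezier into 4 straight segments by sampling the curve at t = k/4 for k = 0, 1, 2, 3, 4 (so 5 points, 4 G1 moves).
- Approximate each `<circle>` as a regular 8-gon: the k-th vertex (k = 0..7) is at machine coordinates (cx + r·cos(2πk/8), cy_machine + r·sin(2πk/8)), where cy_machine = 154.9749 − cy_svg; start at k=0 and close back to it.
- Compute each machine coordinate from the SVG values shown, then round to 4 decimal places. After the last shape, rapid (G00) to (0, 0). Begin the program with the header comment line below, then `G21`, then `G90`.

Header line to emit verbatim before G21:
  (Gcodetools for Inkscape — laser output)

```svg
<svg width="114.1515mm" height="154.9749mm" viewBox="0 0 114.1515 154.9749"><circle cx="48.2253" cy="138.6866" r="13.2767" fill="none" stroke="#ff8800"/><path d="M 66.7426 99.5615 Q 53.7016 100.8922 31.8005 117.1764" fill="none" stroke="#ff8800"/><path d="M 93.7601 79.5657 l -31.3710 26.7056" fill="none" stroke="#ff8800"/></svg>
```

1 u = 1 mm; y_m = 154.9749 − y.

[1] `<circle>` circle, #ff8800→cut S848 F1584: (61.5020,16.2883) → (57.6133,25.6763) → (48.2253,29.5650) → (38.8373,25.6763) → (34.9486,16.2883) → (38.8373,6.9003) → (48.2253,3.0116) → (57.6133,6.9003) → (61.5020,16.2883) (closed)

[2] `<path>` quadratic bezier, #ff8800→cut S848 F1584: (66.7426,55.4134) → (59.6683,53.8135) → (51.4866,50.3443) → (42.1973,45.0060) → (31.8005,37.7985)

[3] `<path>` line segment, #ff8800→cut S848 F1584: (93.7601,75.4092) → (62.3891,48.7036)

(Gcodetools for Inkscape — laser output)
G21
G90
G00 X61.5020 Y16.2883
M3 S848
G1 X57.6133 Y25.6763 F1584
G1 X48.2253 Y29.5650
G1 X38.8373 Y25.6763
G1 X34.9486 Y16.2883
G1 X38.8373 Y6.9003
G1 X48.2253 Y3.0116
G1 X57.6133 Y6.9003
G1 X61.5020 Y16.2883
M5
G00 X66.7426 Y55.4134
M3 S848
G1 X59.6683 Y53.8135 F1584
G1 X51.4866 Y50.3443
G1 X42.1973 Y45.0060
G1 X31.8005 Y37.7985
M5
G00 X93.7601 Y75.4092
M3 S848
G1 X62.3891 Y48.7036 F1584
M5
G00 X0.0000 Y0.0000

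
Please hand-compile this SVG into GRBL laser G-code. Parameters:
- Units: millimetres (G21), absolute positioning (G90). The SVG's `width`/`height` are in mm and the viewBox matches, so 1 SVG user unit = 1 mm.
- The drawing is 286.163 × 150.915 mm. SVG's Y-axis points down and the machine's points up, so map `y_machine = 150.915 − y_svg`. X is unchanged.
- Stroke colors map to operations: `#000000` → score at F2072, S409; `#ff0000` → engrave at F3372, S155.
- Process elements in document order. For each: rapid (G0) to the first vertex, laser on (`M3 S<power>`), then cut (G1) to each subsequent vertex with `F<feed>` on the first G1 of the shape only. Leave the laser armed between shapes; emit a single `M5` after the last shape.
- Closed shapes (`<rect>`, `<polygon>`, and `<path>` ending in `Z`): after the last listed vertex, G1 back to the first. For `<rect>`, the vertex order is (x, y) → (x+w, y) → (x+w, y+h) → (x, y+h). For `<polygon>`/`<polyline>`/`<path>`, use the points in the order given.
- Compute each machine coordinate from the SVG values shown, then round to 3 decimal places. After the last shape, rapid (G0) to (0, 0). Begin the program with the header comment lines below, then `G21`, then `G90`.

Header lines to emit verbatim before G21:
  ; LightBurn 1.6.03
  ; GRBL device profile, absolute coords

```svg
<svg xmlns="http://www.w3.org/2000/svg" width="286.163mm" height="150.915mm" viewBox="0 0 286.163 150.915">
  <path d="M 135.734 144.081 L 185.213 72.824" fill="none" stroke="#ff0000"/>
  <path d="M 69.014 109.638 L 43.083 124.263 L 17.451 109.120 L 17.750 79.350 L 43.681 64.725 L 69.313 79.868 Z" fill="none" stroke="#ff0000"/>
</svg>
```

; LightBurn 1.6.03
; GRBL device profile, absolute coords
G21
G90
G0 X135.734 Y6.834
M3 S155
G1 X185.213 Y78.091 F3372
G0 X69.014 Y41.277
M3 S155
G1 X43.083 Y26.652 F3372
G1 X17.451 Y41.795
G1 X17.750 Y71.565
G1 X43.681 Y86.190
G1 X69.313 Y71.047
G1 X69.014 Y41.277
M5
G0 X0.000 Y0.000

viewBox `0 0 286.163 150.915` with mm width/height → 1 unit = 1 mm. Flip: y_m = 150.915 − y_svg.

**Shape 1** — `<path>` line segment, stroke `#ff0000` → engrave (S155, F3372). Machine vertices: (135.734,6.834) → (185.213,78.091). Open path.

**Shape 2** — `<path>` regular polygon, stroke `#ff0000` → engrave (S155, F3372). Machine vertices: (69.014,41.277) → (43.083,26.652) → (17.451,41.795) → (17.750,71.565) → (43.681,86.190) → (69.313,71.047) → (69.014,41.277). Closed: final G1 returns to the first vertex.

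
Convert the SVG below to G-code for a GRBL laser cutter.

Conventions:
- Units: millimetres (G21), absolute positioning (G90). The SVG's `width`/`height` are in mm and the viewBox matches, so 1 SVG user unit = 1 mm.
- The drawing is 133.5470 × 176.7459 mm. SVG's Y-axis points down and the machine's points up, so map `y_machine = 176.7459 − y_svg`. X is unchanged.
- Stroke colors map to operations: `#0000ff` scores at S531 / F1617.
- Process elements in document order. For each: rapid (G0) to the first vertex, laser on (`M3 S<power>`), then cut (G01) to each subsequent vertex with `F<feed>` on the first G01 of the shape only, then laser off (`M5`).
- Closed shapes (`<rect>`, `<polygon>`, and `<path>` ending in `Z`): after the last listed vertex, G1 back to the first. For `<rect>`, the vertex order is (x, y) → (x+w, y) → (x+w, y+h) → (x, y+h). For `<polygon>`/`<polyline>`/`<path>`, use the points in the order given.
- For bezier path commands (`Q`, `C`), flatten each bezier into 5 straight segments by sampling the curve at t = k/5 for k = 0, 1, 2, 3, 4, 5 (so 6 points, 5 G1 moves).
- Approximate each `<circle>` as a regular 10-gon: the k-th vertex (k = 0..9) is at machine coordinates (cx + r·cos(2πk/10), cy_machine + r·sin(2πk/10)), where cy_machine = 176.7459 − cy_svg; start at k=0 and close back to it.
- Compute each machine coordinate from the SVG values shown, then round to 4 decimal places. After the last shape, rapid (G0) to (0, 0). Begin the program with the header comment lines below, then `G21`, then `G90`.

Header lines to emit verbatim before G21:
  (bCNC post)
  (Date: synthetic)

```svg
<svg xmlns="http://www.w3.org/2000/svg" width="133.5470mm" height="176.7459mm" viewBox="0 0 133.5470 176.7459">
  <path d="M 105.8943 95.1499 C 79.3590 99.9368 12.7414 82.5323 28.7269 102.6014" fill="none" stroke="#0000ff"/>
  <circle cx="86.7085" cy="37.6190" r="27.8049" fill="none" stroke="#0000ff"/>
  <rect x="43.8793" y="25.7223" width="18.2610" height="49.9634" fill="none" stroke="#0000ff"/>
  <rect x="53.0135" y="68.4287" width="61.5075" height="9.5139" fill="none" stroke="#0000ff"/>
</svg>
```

(bCNC post)
(Date: synthetic)
G21
G90
G0 X105.8943 Y81.5960
M3 S531
G01 X86.1447 Y80.9095 F1617
G01 X62.6643 Y82.6850
G01 X41.3419 Y84.0587
G01 X28.0665 Y82.1664
G01 X28.7269 Y74.1445
M5
G0 X114.5134 Y139.1269
M3 S531
G01 X109.2031 Y155.4702 F1617
G01 X95.3007 Y165.5709
G01 X78.1163 Y165.5709
G01 X64.2139 Y155.4702
G01 X58.9036 Y139.1269
G01 X64.2139 Y122.7836
G01 X78.1163 Y112.6829
G01 X95.3007 Y112.6829
G01 X109.2031 Y122.7836
G01 X114.5134 Y139.1269
M5
G0 X43.8793 Y151.0236
M3 S531
G01 X62.1403 Y151.0236 F1617
G01 X62.1403 Y101.0602
G01 X43.8793 Y101.0602
G01 X43.8793 Y151.0236
M5
G0 X53.0135 Y108.3172
M3 S531
G01 X114.5210 Y108.3172 F1617
G01 X114.5210 Y98.8033
G01 X53.0135 Y98.8033
G01 X53.0135 Y108.3172
M5
G0 X0.0000 Y0.0000

Since the viewBox matches the mm dimensions, user units are millimetres directly. The only transform is the Y-flip y_m = 176.7459 − y_svg.

Shape 1 is a cubic bezier drawn with `<path>`. Its stroke #0000ff means score at S531, F1617. After flipping Y the toolpath is (105.8943,81.5960) → (86.1447,80.9095) → (62.6643,82.6850) → (41.3419,84.0587) → (28.0665,82.1664) → (28.7269,74.1445).

Shape 2 is a circle drawn with `<circle>`. Its stroke #0000ff means score at S531, F1617. After flipping Y the toolpath is (114.5134,139.1269) → (109.2031,155.4702) → (95.3007,165.5709) → (78.1163,165.5709) → (64.2139,155.4702) → (58.9036,139.1269) → (64.2139,122.7836) → (78.1163,112.6829) → (95.3007,112.6829) → (109.2031,122.7836) → (114.5134,139.1269), returning to the start.

Shape 3 is a rectangle drawn with `<rect>`. Its stroke #0000ff means score at S531, F1617. After flipping Y the toolpath is (43.8793,151.0236) → (62.1403,151.0236) → (62.1403,101.0602) → (43.8793,101.0602) → (43.8793,151.0236), returning to the start.

Shape 4 is a rectangle drawn with `<rect>`. Its stroke #0000ff means score at S531, F1617. After flipping Y the toolpath is (53.0135,108.3172) → (114.5210,108.3172) → (114.5210,98.8033) → (53.0135,98.8033) → (53.0135,108.3172), returning to the start.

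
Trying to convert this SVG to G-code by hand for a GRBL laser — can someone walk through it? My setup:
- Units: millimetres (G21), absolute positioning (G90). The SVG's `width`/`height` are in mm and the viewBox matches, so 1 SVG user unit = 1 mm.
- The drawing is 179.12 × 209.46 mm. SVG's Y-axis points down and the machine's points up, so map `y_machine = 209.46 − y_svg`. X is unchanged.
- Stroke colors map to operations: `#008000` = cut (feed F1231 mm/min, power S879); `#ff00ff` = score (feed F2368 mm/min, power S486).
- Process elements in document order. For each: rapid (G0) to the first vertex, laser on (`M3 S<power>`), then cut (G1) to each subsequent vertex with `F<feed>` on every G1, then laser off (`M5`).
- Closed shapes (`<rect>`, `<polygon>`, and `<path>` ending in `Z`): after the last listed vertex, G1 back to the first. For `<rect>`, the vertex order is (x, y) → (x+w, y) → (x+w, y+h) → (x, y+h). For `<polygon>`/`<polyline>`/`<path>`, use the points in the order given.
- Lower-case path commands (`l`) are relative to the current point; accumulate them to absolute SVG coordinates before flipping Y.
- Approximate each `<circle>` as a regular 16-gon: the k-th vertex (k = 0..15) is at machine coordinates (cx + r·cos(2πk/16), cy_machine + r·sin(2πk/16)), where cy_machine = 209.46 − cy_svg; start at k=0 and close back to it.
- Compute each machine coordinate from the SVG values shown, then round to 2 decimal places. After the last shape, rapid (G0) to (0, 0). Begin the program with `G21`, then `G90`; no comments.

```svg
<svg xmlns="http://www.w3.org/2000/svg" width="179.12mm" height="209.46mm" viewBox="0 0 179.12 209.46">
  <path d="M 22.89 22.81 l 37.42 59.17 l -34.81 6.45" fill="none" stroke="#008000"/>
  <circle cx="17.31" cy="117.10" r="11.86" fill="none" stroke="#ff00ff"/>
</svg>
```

G21
G90
G0 X22.89 Y186.65
M3 S879
G1 X60.31 Y127.48 F1231
G1 X25.50 Y121.03 F1231
M5
G0 X29.17 Y92.36
M3 S486
G1 X28.27 Y96.90 F2368
G1 X25.70 Y100.75 F2368
G1 X21.85 Y103.32 F2368
G1 X17.31 Y104.22 F2368
G1 X12.77 Y103.32 F2368
G1 X8.92 Y100.75 F2368
G1 X6.35 Y96.90 F2368
G1 X5.45 Y92.36 F2368
G1 X6.35 Y87.82 F2368
G1 X8.92 Y83.97 F2368
G1 X12.77 Y81.40 F2368
G1 X17.31 Y80.50 F2368
G1 X21.85 Y81.40 F2368
G1 X25.70 Y83.97 F2368
G1 X28.27 Y87.82 F2368
G1 X29.17 Y92.36 F2368
M5
G0 X0.00 Y0.00

viewBox `0 0 179.12 209.46` with mm width/height → 1 unit = 1 mm. Flip: y_m = 209.46 − y_svg.

**Shape 1** — `<path>` open polyline, stroke `#008000` → cut (S879, F1231). Machine vertices: (22.89,186.65) → (60.31,127.48) → (25.50,121.03). Open path.

**Shape 2** — `<circle>` circle, stroke `#ff00ff` → score (S486, F2368). Machine vertices: (29.17,92.36) → (28.27,96.90) → (25.70,100.75) → (21.85,103.32) → (17.31,104.22) → (12.77,103.32) → (8.92,100.75) → (6.35,96.90) → (5.45,92.36) → (6.35,87.82) → (8.92,83.97) → (12.77,81.40) → (17.31,80.50) → (21.85,81.40) → (25.70,83.97) → (28.27,87.82) → (29.17,92.36). Closed: final G1 returns to the first vertex.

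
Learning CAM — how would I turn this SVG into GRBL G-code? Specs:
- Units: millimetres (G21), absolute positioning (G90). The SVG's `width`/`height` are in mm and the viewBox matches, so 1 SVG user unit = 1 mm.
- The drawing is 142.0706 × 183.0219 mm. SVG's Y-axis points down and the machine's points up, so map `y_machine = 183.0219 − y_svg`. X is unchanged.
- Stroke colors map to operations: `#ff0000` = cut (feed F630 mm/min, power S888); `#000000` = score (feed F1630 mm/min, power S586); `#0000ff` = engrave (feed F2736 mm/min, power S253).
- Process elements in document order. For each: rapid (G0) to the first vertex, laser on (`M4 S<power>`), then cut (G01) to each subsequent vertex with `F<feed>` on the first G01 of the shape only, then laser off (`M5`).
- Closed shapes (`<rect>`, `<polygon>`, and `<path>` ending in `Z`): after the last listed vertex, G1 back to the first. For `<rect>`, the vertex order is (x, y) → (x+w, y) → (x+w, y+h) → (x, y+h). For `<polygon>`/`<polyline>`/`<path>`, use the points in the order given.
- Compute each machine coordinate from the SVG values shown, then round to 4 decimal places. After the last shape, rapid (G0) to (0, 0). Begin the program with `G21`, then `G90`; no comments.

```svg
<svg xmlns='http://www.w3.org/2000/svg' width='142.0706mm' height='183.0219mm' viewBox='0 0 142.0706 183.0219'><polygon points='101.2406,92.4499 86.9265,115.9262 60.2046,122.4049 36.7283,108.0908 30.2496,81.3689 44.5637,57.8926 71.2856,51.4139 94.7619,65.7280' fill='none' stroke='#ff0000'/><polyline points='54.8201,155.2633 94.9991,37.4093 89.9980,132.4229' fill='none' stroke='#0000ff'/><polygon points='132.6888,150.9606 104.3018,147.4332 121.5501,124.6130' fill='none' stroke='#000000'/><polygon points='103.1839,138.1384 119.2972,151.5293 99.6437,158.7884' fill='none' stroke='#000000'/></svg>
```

viewBox `0 0 142.0706 183.0219` with mm width/height → 1 unit = 1 mm. Flip: y_m = 183.0219 − y_svg.

**Shape 1** — `<polygon>` regular polygon, stroke `#ff0000` → cut (S888, F630). Machine vertices: (101.2406,90.5720) → (86.9265,67.0957) → (60.2046,60.6170) → (36.7283,74.9311) → (30.2496,101.6530) → (44.5637,125.1293) → (71.2856,131.6080) → (94.7619,117.2939) → (101.2406,90.5720). Closed: final G1 returns to the first vertex.

**Shape 2** — `<polyline>` open polyline, stroke `#0000ff` → engrave (S253, F2736). Machine vertices: (54.8201,27.7586) → (94.9991,145.6126) → (89.9980,50.5990). Open path.

**Shape 3** — `<polygon>` regular polygon, stroke `#000000` → score (S586, F1630). Machine vertices: (132.6888,32.0613) → (104.3018,35.5887) → (121.5501,58.4089) → (132.6888,32.0613). Closed: final G1 returns to the first vertex.

**Shape 4** — `<polygon>` regular polygon, stroke `#000000` → score (S586, F1630). Machine vertices: (103.1839,44.8835) → (119.2972,31.4926) → (99.6437,24.2335) → (103.1839,44.8835). Closed: final G1 returns to the first vertex.

G21
G90
G0 X101.2406 Y90.5720
M4 S888
G01 X86.9265 Y67.0957 F630
G01 X60.2046 Y60.6170
G01 X36.7283 Y74.9311
G01 X30.2496 Y101.6530
G01 X44.5637 Y125.1293
G01 X71.2856 Y131.6080
G01 X94.7619 Y117.2939
G01 X101.2406 Y90.5720
M5
G0 X54.8201 Y27.7586
M4 S253
G01 X94.9991 Y145.6126 F2736
G01 X89.9980 Y50.5990
M5
G0 X132.6888 Y32.0613
M4 S586
G01 X104.3018 Y35.5887 F1630
G01 X121.5501 Y58.4089
G01 X132.6888 Y32.0613
M5
G0 X103.1839 Y44.8835
M4 S586
G01 X119.2972 Y31.4926 F1630
G01 X99.6437 Y24.2335
G01 X103.1839 Y44.8835
M5
G0 X0.0000 Y0.0000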